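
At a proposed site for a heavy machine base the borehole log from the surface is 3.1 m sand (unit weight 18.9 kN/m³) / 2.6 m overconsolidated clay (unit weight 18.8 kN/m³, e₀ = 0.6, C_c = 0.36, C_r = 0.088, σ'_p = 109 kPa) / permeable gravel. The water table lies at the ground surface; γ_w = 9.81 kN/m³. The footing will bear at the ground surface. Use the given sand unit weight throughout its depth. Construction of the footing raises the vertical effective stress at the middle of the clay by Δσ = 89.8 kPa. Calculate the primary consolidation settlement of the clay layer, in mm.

S_c ≈ 107 mm

Mid-depth of clay below the ground surface: z = 3.1 + 2.6/2 = 4.4 m.
Total vertical stress at mid-clay: σ_v = 18.9×3.1 + 18.8×1.3 = 83.03 kPa.
Pore pressure: u = 9.81×(4.4 − 0) = 43.164 kPa.
Initial effective stress: σ'_0 = σ_v − u = 83.03 − 43.164 = 39.866 kPa.
Final effective stress: σ'_f = 39.866 + 89.8 = 129.67 kPa.
σ'_f = 129.67 > σ'_p = 109 kPa, so the stress path crosses the preconsolidation pressure — recompression up to σ'_p, then virgin compression beyond:
S_c = H/(1+e₀)·[C_r·log₁₀(σ'_p/σ'_0) + C_c·log₁₀(σ'_f/σ'_p)]
    = 2.6/1.6 × [0.088×log₁₀(109/39.866) + 0.36×log₁₀(129.67/109)]
    = 1.625 × [0.03844 + 0.027149] = 0.1066 m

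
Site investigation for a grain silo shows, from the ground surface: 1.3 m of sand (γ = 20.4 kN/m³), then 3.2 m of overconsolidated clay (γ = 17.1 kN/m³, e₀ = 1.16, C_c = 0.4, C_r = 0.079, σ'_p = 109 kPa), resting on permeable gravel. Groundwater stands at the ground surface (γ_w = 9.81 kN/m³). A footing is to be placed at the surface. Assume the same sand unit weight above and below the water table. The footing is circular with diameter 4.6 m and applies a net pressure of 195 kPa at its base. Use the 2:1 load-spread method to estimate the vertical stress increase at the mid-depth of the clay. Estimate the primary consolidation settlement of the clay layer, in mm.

S_c ≈ 69 mm

Mid-depth of clay below the ground surface: z = 1.3 + 3.2/2 = 2.9 m.
Total vertical stress at mid-clay: σ_v = 20.4×1.3 + 17.1×1.6 = 53.88 kPa.
Pore pressure: u = 9.81×(2.9 − 0) = 28.449 kPa.
Initial effective stress: σ'_0 = σ_v − u = 53.88 − 28.449 = 25.431 kPa.
Stress increase at mid-clay by the 2:1 spreading method:
Δσ ≈ qD²/(D+z)² = 195×4.6²/(4.6+2.9)² = 73.355 kPa
Final effective stress: σ'_f = 25.431 + 73.355 = 98.786 kPa.
σ'_f = 98.786 ≤ σ'_p = 109 kPa, so the clay remains overconsolidated and only the recompression index applies:
S_c = C_r·H/(1+e₀)·log₁₀(σ'_f/σ'_0) = 0.079×3.2/2.16×log₁₀(98.786/25.431)
    = 0.11704 × 0.58933 = 0.06897 m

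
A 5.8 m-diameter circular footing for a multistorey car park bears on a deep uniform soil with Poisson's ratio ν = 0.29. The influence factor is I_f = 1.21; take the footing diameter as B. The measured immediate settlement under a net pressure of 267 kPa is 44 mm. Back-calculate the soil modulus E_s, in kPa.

S_e = q·B·(1−ν²)/E_s · I_f  ⇒  E_s = q·B·(1−ν²)·I_f / S_e.
E_s = 267 × 5.8 × 0.9159 × 1.21 / 0.044 = 39000 kPa

E_s ≈ 39000 kPa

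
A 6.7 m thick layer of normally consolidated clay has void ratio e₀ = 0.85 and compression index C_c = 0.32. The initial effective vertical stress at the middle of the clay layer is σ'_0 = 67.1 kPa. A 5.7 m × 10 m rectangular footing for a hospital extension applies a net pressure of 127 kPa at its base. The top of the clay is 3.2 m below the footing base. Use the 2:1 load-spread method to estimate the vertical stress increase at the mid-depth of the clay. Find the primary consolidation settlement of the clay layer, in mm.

S_c ≈ 215 mm

Mid-depth of clay below the footing base: z = 3.2 + 6.7/2 = 6.55 m.
Stress increase at mid-clay by the 2:1 spreading method:
Δσ = qBL/((B+z)(L+z)) = 127×5.7×10/((5.7+6.55)(10+6.55)) = 35.706 kPa
Final effective stress: σ'_f = σ'_0 + Δσ = 67.1 + 35.706 = 102.81 kPa.
Normally consolidated clay, so the full stress increment lies on the virgin compression line:
S_c = C_c·H/(1+e₀)·log₁₀(σ'_f/σ'_0) = 0.32×6.7/(1+0.85)×log₁₀(102.81/67.1)
    = 1.1589 × 0.18531 = 0.2148 m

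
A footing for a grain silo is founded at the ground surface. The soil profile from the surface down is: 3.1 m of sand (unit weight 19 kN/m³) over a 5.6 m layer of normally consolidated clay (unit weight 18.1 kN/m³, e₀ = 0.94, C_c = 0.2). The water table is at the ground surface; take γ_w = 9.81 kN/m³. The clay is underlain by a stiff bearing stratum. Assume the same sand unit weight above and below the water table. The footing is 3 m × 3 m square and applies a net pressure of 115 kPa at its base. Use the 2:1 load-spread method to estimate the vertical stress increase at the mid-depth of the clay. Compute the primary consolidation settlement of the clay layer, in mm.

S_c ≈ 56.5 mm

Mid-depth of clay below the ground surface: z = 3.1 + 5.6/2 = 5.9 m.
Total vertical stress at mid-clay: σ_v = 19×3.1 + 18.1×2.8 = 109.58 kPa.
Pore pressure: u = 9.81×(5.9 − 0) = 57.879 kPa.
Initial effective stress: σ'_0 = σ_v − u = 109.58 − 57.879 = 51.701 kPa.
Stress increase at mid-clay by the 2:1 spreading method:
Δσ = qBL/((B+z)(L+z)) = 115×3×3/((3+5.9)(3+5.9)) = 13.067 kPa
Final effective stress: σ'_f = σ'_0 + Δσ = 51.701 + 13.067 = 64.768 kPa.
Normally consolidated clay, so the full stress increment lies on the virgin compression line:
S_c = C_c·H/(1+e₀)·log₁₀(σ'_f/σ'_0) = 0.2×5.6/(1+0.94)×log₁₀(64.768/51.701)
    = 0.57732 × 0.097862 = 0.0565 m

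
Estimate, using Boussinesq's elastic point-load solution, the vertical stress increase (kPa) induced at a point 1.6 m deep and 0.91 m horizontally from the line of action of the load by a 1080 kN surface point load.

Δσ_z ≈ 100 kPa

Boussinesq vertical stress below a point load on an elastic half-space:
Δσ_z = 3P/(2πz²) · [1 + (r/z)²]^(−5/2)
r/z = 0.91/1.6 = 0.56875; [1+(r/z)²]^(−5/2) = 0.49626.
Δσ_z = 3×1080/(2π×1.6²) × 0.49626 = 201.43 × 0.49626 = 99.96 kPa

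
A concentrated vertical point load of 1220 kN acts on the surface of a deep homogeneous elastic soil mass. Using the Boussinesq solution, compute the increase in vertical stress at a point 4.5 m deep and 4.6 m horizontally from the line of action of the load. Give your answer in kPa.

Δσ_z ≈ 4.81 kPa

Boussinesq vertical stress below a point load on an elastic half-space:
Δσ_z = 3P/(2πz²) · [1 + (r/z)²]^(−5/2)
r/z = 4.6/4.5 = 1.0222; [1+(r/z)²]^(−5/2) = 0.16722.
Δσ_z = 3×1220/(2π×4.5²) × 0.16722 = 28.766 × 0.16722 = 4.81 kPa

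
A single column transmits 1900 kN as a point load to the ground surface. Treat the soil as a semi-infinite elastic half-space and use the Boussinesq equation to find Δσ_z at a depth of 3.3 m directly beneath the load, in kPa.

Δσ_z ≈ 83.3 kPa

Boussinesq vertical stress below a point load on an elastic half-space:
Δσ_z = 3P/(2πz²) · [1 + (r/z)²]^(−5/2)
r/z = 0/3.3 = 0; [1+(r/z)²]^(−5/2) = 1.
Δσ_z = 3×1900/(2π×3.3²) × 1 = 83.304 × 1 = 83.3 kPa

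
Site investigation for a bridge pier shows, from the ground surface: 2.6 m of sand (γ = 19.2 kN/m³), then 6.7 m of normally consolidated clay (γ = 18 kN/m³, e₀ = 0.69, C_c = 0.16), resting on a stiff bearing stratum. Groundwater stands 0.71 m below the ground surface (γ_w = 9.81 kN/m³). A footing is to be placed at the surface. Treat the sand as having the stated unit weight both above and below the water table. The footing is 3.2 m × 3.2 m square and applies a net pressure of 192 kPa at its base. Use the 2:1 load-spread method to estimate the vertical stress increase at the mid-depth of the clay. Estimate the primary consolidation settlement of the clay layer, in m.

Mid-depth of clay below the ground surface: z = 2.6 + 6.7/2 = 5.95 m.
Total vertical stress at mid-clay: σ_v = 19.2×2.6 + 18×3.35 = 110.22 kPa.
Pore pressure: u = 9.81×(5.95 − 0.71) = 51.404 kPa.
Initial effective stress: σ'_0 = σ_v − u = 110.22 − 51.404 = 58.816 kPa.
Stress increase at mid-clay by the 2:1 spreading method:
Δσ = qBL/((B+z)(L+z)) = 192×3.2×3.2/((3.2+5.95)(3.2+5.95)) = 23.483 kPa
Final effective stress: σ'_f = σ'_0 + Δσ = 58.816 + 23.483 = 82.299 kPa.
Normally consolidated clay, so the full stress increment lies on the virgin compression line:
S_c = C_c·H/(1+e₀)·log₁₀(σ'_f/σ'_0) = 0.16×6.7/(1+0.69)×log₁₀(82.299/58.816)
    = 0.63432 × 0.1459 = 0.09255 m

S_c ≈ 0.0925 m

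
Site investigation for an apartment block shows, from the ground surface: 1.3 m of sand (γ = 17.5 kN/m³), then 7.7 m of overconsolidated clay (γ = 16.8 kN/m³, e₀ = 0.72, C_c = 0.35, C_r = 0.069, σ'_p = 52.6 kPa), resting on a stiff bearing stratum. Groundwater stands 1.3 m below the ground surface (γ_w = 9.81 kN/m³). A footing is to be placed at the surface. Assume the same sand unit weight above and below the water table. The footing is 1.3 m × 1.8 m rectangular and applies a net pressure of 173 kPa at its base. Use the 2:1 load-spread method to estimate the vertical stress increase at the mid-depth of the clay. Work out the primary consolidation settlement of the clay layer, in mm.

S_c ≈ 82.3 mm

Mid-depth of clay below the ground surface: z = 1.3 + 7.7/2 = 5.15 m.
Total vertical stress at mid-clay: σ_v = 17.5×1.3 + 16.8×3.85 = 87.43 kPa.
Pore pressure: u = 9.81×(5.15 − 1.3) = 37.769 kPa.
Initial effective stress: σ'_0 = σ_v − u = 87.43 − 37.769 = 49.661 kPa.
Stress increase at mid-clay by the 2:1 spreading method:
Δσ = qBL/((B+z)(L+z)) = 173×1.3×1.8/((1.3+5.15)(1.8+5.15)) = 9.0306 kPa
Final effective stress: σ'_f = 49.661 + 9.0306 = 58.692 kPa.
σ'_f = 58.692 > σ'_p = 52.6 kPa, so the stress path crosses the preconsolidation pressure — recompression up to σ'_p, then virgin compression beyond:
S_c = H/(1+e₀)·[C_r·log₁₀(σ'_p/σ'_0) + C_c·log₁₀(σ'_f/σ'_p)]
    = 7.7/1.72 × [0.069×log₁₀(52.6/49.661) + 0.35×log₁₀(58.692/52.6)]
    = 4.4767 × [0.0017229 + 0.016658] = 0.08229 m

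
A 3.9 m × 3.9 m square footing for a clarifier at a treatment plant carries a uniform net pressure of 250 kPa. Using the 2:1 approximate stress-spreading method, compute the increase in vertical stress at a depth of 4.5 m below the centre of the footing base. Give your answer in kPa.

Δσ_z ≈ 53.9 kPa

By the 2:1 method the load spreads at 1 horizontal : 2 vertical, so at depth z the loaded area has grown by z in each plan dimension:
Δσ = qBL/((B+z)(L+z)) = 250×3.9×3.9/((3.9+4.5)(3.9+4.5)) = 53.89 kPa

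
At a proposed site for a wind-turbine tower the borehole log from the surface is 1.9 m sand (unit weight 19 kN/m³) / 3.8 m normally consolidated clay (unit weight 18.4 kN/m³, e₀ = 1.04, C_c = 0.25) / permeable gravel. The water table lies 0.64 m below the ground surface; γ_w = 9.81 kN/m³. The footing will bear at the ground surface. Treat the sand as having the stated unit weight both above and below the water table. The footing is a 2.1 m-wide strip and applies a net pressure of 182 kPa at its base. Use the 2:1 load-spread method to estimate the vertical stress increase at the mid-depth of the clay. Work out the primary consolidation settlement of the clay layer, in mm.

S_c ≈ 195 mm

Mid-depth of clay below the ground surface: z = 1.9 + 3.8/2 = 3.8 m.
Total vertical stress at mid-clay: σ_v = 19×1.9 + 18.4×1.9 = 71.06 kPa.
Pore pressure: u = 9.81×(3.8 − 0.64) = 31 kPa.
Initial effective stress: σ'_0 = σ_v − u = 71.06 − 31 = 40.06 kPa.
Stress increase at mid-clay by the 2:1 spreading method:
Δσ = qB/(B+z) = 182×2.1/(2.1+3.8) = 64.78 kPa
Final effective stress: σ'_f = σ'_0 + Δσ = 40.06 + 64.78 = 104.84 kPa.
Normally consolidated clay, so the full stress increment lies on the virgin compression line:
S_c = C_c·H/(1+e₀)·log₁₀(σ'_f/σ'_0) = 0.25×3.8/(1+1.04)×log₁₀(104.84/40.06)
    = 0.46569 × 0.41782 = 0.1946 m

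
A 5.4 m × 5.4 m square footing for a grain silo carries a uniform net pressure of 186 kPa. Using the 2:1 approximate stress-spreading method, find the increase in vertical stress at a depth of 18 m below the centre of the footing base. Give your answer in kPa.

By the 2:1 method the load spreads at 1 horizontal : 2 vertical, so at depth z the loaded area has grown by z in each plan dimension:
Δσ = qBL/((B+z)(L+z)) = 186×5.4×5.4/((5.4+18)(5.4+18)) = 9.9053 kPa

Δσ_z ≈ 9.91 kPa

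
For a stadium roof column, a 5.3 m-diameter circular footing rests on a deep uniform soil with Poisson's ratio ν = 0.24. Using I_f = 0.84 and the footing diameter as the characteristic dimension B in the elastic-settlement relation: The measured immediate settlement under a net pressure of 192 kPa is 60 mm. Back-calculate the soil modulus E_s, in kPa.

E_s ≈ 13400 kPa

S_e = q·B·(1−ν²)/E_s · I_f  ⇒  E_s = q·B·(1−ν²)·I_f / S_e.
E_s = 192 × 5.3 × 0.9424 × 0.84 / 0.06 = 13430 kPa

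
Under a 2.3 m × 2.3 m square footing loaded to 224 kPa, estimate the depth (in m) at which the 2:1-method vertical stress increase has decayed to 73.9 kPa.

z ≈ 1.7 m

2:1 spreading — at depth z the loaded area has grown by z in each plan dimension:
qB²/(B+z)² = Δσ_z ⇒ z = B(√(q/Δσ_z) − 1) = 2.3×(√(224/73.9) − 1) = 1.704 m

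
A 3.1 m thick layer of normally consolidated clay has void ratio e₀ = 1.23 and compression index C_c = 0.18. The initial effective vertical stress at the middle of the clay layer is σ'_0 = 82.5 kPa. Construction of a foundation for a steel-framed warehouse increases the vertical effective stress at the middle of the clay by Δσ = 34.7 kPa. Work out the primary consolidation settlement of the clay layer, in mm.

Final effective stress: σ'_f = σ'_0 + Δσ = 82.5 + 34.7 = 117.2 kPa.
Normally consolidated clay, so the full stress increment lies on the virgin compression line:
S_c = C_c·H/(1+e₀)·log₁₀(σ'_f/σ'_0) = 0.18×3.1/(1+1.23)×log₁₀(117.2/82.5)
    = 0.25022 × 0.15247 = 0.03815 m

S_c ≈ 38.2 mm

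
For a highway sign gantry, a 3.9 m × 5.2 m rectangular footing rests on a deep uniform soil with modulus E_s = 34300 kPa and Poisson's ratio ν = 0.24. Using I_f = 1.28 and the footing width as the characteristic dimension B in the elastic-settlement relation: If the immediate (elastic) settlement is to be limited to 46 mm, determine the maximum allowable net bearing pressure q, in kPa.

q ≈ 335 kPa

S_e = q·B·(1−ν²)/E_s · I_f  ⇒  q = S_e·E_s / (B·(1−ν²)·I_f).
q = 0.046 × 34300 / (3.9 × 0.9424 × 1.28) = 335.4 kPa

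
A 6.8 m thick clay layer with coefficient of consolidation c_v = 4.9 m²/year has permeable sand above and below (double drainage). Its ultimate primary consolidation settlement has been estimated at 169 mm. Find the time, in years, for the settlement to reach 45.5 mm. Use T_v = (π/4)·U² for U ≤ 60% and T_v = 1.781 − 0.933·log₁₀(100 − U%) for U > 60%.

Drainage path length: H_d = H/2 = 3.4 m (double drainage).
U = S(t)/S_ult = 45.5/169 = 0.2692.
U ≤ 60%: T_v = (π/4)·U² = (π/4)×0.26923² = 0.05693.
t = T_v·H_d²/c_v = 0.05693×3.4²/4.9 = 0.1343 years.

t ≈ 0.134 years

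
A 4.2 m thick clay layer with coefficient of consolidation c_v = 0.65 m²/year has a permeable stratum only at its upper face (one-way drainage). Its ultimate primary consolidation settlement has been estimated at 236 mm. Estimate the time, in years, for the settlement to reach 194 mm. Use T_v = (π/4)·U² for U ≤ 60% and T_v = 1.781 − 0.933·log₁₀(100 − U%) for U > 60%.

Drainage path length: H_d = H = 4.2 m (single drainage).
U = S(t)/S_ult = 194/236 = 0.822.
U > 60%: T_v = 1.781 − 0.933·log₁₀(100 − 82.203) = 0.61444.
t = T_v·H_d²/c_v = 0.61444×4.2²/0.65 = 16.67 years.

t ≈ 16.7 years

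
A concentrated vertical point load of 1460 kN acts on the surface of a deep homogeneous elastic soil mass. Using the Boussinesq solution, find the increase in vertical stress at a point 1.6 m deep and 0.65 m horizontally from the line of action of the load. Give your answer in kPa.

Δσ_z ≈ 186 kPa

Boussinesq vertical stress below a point load on an elastic half-space:
Δσ_z = 3P/(2πz²) · [1 + (r/z)²]^(−5/2)
r/z = 0.65/1.6 = 0.40625; [1+(r/z)²]^(−5/2) = 0.68257.
Δσ_z = 3×1460/(2π×1.6²) × 0.68257 = 272.3 × 0.68257 = 185.9 kPa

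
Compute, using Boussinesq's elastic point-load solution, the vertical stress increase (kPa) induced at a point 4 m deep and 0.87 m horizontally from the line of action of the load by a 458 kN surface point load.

Δσ_z ≈ 12.2 kPa

Boussinesq vertical stress below a point load on an elastic half-space:
Δσ_z = 3P/(2πz²) · [1 + (r/z)²]^(−5/2)
r/z = 0.87/4 = 0.2175; [1+(r/z)²]^(−5/2) = 0.89087.
Δσ_z = 3×458/(2π×4²) × 0.89087 = 13.667 × 0.89087 = 12.18 kPa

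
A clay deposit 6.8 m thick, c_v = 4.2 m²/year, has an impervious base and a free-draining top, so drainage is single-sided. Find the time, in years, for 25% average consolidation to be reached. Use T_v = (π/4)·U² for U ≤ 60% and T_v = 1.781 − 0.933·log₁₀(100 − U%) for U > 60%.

t ≈ 0.54 years

Drainage path length: H_d = H = 6.8 m (single drainage).
U ≤ 60%: T_v = (π/4)·U² = (π/4)×0.25² = 0.049087.
t = T_v·H_d²/c_v = 0.049087×6.8²/4.2 = 0.5404 years.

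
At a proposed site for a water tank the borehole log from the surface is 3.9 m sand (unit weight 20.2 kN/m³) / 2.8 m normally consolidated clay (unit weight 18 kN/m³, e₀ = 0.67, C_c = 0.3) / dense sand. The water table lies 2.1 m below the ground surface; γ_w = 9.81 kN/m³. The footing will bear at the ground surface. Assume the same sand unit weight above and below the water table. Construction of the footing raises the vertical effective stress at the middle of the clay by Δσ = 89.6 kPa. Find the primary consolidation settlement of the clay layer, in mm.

Mid-depth of clay below the ground surface: z = 3.9 + 2.8/2 = 5.3 m.
Total vertical stress at mid-clay: σ_v = 20.2×3.9 + 18×1.4 = 103.98 kPa.
Pore pressure: u = 9.81×(5.3 − 2.1) = 31.392 kPa.
Initial effective stress: σ'_0 = σ_v − u = 103.98 − 31.392 = 72.588 kPa.
Final effective stress: σ'_f = σ'_0 + Δσ = 72.588 + 89.6 = 162.19 kPa.
Normally consolidated clay, so the full stress increment lies on the virgin compression line:
S_c = C_c·H/(1+e₀)·log₁₀(σ'_f/σ'_0) = 0.3×2.8/(1+0.67)×log₁₀(162.19/72.588)
    = 0.50299 × 0.34916 = 0.1756 m

S_c ≈ 176 mm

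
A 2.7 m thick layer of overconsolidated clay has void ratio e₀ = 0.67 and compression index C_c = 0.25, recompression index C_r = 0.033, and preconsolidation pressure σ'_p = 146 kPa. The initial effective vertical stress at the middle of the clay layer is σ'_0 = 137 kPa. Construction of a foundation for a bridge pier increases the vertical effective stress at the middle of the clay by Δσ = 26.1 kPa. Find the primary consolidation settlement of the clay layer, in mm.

Final effective stress: σ'_f = 137 + 26.1 = 163.1 kPa.
σ'_f = 163.1 > σ'_p = 146 kPa, so the stress path crosses the preconsolidation pressure — recompression up to σ'_p, then virgin compression beyond:
S_c = H/(1+e₀)·[C_r·log₁₀(σ'_p/σ'_0) + C_c·log₁₀(σ'_f/σ'_p)]
    = 2.7/1.67 × [0.033×log₁₀(146/137) + 0.25×log₁₀(163.1/146)]
    = 1.6168 × [0.00091187 + 0.012025] = 0.02092 m

S_c ≈ 20.9 mm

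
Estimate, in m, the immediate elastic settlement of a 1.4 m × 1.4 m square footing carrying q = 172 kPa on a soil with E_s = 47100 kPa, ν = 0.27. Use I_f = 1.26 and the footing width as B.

S_e ≈ 0.00597 m

Immediate (elastic) settlement: S_e = q·B·(1−ν²)/E_s · I_f.
S_e = 172 × 1.4 × (1 − 0.27²) / 47100 × 1.26
    = 172 × 1.4 × 0.9271 / 47100 × 1.26
    = 0.005972 m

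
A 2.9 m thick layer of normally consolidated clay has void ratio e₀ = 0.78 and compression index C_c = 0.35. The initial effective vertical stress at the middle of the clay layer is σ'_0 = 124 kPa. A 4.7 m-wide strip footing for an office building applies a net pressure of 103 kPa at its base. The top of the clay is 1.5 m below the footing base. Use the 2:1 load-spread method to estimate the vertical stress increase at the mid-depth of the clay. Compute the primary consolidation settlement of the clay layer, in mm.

Mid-depth of clay below the footing base: z = 1.5 + 2.9/2 = 2.95 m.
Stress increase at mid-clay by the 2:1 spreading method:
Δσ = qB/(B+z) = 103×4.7/(4.7+2.95) = 63.281 kPa
Final effective stress: σ'_f = σ'_0 + Δσ = 124 + 63.281 = 187.28 kPa.
Normally consolidated clay, so the full stress increment lies on the virgin compression line:
S_c = C_c·H/(1+e₀)·log₁₀(σ'_f/σ'_0) = 0.35×2.9/(1+0.78)×log₁₀(187.28/124)
    = 0.57022 × 0.17907 = 0.1021 m

S_c ≈ 102 mm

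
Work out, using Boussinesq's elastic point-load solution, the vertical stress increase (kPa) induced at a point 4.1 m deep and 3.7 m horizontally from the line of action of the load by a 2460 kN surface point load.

Δσ_z ≈ 15.8 kPa

Boussinesq vertical stress below a point load on an elastic half-space:
Δσ_z = 3P/(2πz²) · [1 + (r/z)²]^(−5/2)
r/z = 3.7/4.1 = 0.90244; [1+(r/z)²]^(−5/2) = 0.22551.
Δσ_z = 3×2460/(2π×4.1²) × 0.22551 = 69.873 × 0.22551 = 15.76 kPa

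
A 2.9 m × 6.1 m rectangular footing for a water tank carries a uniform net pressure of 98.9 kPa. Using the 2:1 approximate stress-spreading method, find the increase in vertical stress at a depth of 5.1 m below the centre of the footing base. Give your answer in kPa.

By the 2:1 method the load spreads at 1 horizontal : 2 vertical, so at depth z the loaded area has grown by z in each plan dimension:
Δσ = qBL/((B+z)(L+z)) = 98.9×2.9×6.1/((2.9+5.1)(6.1+5.1)) = 19.526 kPa

Δσ_z ≈ 19.5 kPa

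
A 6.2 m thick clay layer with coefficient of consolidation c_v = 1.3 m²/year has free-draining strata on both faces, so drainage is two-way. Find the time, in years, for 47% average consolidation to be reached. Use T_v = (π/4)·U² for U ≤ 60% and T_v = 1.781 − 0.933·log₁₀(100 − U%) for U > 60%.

Drainage path length: H_d = H/2 = 3.1 m (double drainage).
U ≤ 60%: T_v = (π/4)·U² = (π/4)×0.47² = 0.17349.
t = T_v·H_d²/c_v = 0.17349×3.1²/1.3 = 1.282 years.

t ≈ 1.28 years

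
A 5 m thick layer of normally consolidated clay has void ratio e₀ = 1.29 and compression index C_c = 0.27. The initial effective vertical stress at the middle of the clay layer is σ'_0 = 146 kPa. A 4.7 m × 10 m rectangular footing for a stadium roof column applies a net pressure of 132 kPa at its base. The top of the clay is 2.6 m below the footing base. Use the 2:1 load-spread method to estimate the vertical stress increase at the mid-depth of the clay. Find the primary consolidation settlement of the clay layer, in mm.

S_c ≈ 64.6 mm

Mid-depth of clay below the footing base: z = 2.6 + 5/2 = 5.1 m.
Stress increase at mid-clay by the 2:1 spreading method:
Δσ = qBL/((B+z)(L+z)) = 132×4.7×10/((4.7+5.1)(10+5.1)) = 41.925 kPa
Final effective stress: σ'_f = σ'_0 + Δσ = 146 + 41.925 = 187.93 kPa.
Normally consolidated clay, so the full stress increment lies on the virgin compression line:
S_c = C_c·H/(1+e₀)·log₁₀(σ'_f/σ'_0) = 0.27×5/(1+1.29)×log₁₀(187.93/146)
    = 0.58952 × 0.10964 = 0.06463 m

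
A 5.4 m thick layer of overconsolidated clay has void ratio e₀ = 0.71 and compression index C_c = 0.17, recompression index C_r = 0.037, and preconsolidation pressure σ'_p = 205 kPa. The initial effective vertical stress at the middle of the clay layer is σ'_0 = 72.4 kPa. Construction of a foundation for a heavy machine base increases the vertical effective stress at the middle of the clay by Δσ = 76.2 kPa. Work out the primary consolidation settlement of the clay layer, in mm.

Final effective stress: σ'_f = 72.4 + 76.2 = 148.6 kPa.
σ'_f = 148.6 ≤ σ'_p = 205 kPa, so the clay remains overconsolidated and only the recompression index applies:
S_c = C_r·H/(1+e₀)·log₁₀(σ'_f/σ'_0) = 0.037×5.4/1.71×log₁₀(148.6/72.4)
    = 0.11684 × 0.31228 = 0.03649 m

S_c ≈ 36.5 mm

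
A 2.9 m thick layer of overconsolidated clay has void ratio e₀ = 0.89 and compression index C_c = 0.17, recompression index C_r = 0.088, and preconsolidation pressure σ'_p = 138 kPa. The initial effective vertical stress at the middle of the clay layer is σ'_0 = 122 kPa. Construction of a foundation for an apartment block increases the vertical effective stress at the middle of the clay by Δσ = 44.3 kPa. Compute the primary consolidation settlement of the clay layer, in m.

Final effective stress: σ'_f = 122 + 44.3 = 166.3 kPa.
σ'_f = 166.3 > σ'_p = 138 kPa, so the stress path crosses the preconsolidation pressure — recompression up to σ'_p, then virgin compression beyond:
S_c = H/(1+e₀)·[C_r·log₁₀(σ'_p/σ'_0) + C_c·log₁₀(σ'_f/σ'_p)]
    = 2.9/1.89 × [0.088×log₁₀(138/122) + 0.17×log₁₀(166.3/138)]
    = 1.5344 × [0.0047097 + 0.013772] = 0.02836 m

S_c ≈ 0.0284 m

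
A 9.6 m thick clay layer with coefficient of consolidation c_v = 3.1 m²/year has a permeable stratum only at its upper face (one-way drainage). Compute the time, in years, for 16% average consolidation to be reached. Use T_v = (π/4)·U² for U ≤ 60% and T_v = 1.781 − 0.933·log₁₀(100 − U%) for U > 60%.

t ≈ 0.598 years

Drainage path length: H_d = H = 9.6 m (single drainage).
U ≤ 60%: T_v = (π/4)·U² = (π/4)×0.16² = 0.020106.
t = T_v·H_d²/c_v = 0.020106×9.6²/3.1 = 0.5977 years.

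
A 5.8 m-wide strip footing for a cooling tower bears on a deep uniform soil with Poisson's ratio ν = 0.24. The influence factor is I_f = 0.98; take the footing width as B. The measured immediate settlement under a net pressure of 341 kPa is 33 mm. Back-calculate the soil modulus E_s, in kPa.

S_e = q·B·(1−ν²)/E_s · I_f  ⇒  E_s = q·B·(1−ν²)·I_f / S_e.
E_s = 341 × 5.8 × 0.9424 × 0.98 / 0.033 = 55350 kPa

E_s ≈ 55400 kPa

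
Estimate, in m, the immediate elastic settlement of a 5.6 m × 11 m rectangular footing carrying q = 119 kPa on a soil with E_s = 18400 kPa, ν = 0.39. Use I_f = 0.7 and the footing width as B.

S_e ≈ 0.0215 m

Immediate (elastic) settlement: S_e = q·B·(1−ν²)/E_s · I_f.
S_e = 119 × 5.6 × (1 − 0.39²) / 18400 × 0.7
    = 119 × 5.6 × 0.8479 / 18400 × 0.7
    = 0.0215 m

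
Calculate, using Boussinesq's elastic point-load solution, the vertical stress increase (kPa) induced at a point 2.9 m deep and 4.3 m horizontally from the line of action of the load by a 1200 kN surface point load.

Boussinesq vertical stress below a point load on an elastic half-space:
Δσ_z = 3P/(2πz²) · [1 + (r/z)²]^(−5/2)
r/z = 4.3/2.9 = 1.4828; [1+(r/z)²]^(−5/2) = 0.054652.
Δσ_z = 3×1200/(2π×2.9²) × 0.054652 = 68.128 × 0.054652 = 3.723 kPa

Δσ_z ≈ 3.72 kPa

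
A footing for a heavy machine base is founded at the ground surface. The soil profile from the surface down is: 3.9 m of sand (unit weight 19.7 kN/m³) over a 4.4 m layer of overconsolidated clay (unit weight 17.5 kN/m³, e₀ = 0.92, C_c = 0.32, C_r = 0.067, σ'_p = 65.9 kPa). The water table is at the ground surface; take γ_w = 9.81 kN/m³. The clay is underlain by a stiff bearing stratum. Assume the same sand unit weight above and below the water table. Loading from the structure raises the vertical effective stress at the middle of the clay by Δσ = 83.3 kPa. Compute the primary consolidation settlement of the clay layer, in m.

S_c ≈ 0.249 m

Mid-depth of clay below the ground surface: z = 3.9 + 4.4/2 = 6.1 m.
Total vertical stress at mid-clay: σ_v = 19.7×3.9 + 17.5×2.2 = 115.33 kPa.
Pore pressure: u = 9.81×(6.1 − 0) = 59.841 kPa.
Initial effective stress: σ'_0 = σ_v − u = 115.33 − 59.841 = 55.489 kPa.
Final effective stress: σ'_f = 55.489 + 83.3 = 138.79 kPa.
σ'_f = 138.79 > σ'_p = 65.9 kPa, so the stress path crosses the preconsolidation pressure — recompression up to σ'_p, then virgin compression beyond:
S_c = H/(1+e₀)·[C_r·log₁₀(σ'_p/σ'_0) + C_c·log₁₀(σ'_f/σ'_p)]
    = 4.4/1.92 × [0.067×log₁₀(65.9/55.489) + 0.32×log₁₀(138.79/65.9)]
    = 2.2917 × [0.0050035 + 0.10351] = 0.2487 m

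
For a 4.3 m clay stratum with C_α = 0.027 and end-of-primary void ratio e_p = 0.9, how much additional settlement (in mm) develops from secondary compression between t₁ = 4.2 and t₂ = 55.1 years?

S_s ≈ 68.3 mm

Secondary compression: S_s = C_α·H/(1+e_p)·log₁₀(t₂/t₁)
S_s = 0.027×4.3/(1+0.9)×log₁₀(55.1/4.2)
    = 0.06111 × 1.118 = 0.06831 m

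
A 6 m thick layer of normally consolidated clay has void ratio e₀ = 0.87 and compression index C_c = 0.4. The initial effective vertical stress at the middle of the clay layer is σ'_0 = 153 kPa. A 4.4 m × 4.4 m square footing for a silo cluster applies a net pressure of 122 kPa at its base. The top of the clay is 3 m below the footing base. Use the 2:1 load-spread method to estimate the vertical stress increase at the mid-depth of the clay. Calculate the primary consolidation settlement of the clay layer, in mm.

S_c ≈ 74.4 mm

Mid-depth of clay below the footing base: z = 3 + 6/2 = 6 m.
Stress increase at mid-clay by the 2:1 spreading method:
Δσ = qBL/((B+z)(L+z)) = 122×4.4×4.4/((4.4+6)(4.4+6)) = 21.837 kPa
Final effective stress: σ'_f = σ'_0 + Δσ = 153 + 21.837 = 174.84 kPa.
Normally consolidated clay, so the full stress increment lies on the virgin compression line:
S_c = C_c·H/(1+e₀)·log₁₀(σ'_f/σ'_0) = 0.4×6/(1+0.87)×log₁₀(174.84/153)
    = 1.2834 × 0.057949 = 0.07437 m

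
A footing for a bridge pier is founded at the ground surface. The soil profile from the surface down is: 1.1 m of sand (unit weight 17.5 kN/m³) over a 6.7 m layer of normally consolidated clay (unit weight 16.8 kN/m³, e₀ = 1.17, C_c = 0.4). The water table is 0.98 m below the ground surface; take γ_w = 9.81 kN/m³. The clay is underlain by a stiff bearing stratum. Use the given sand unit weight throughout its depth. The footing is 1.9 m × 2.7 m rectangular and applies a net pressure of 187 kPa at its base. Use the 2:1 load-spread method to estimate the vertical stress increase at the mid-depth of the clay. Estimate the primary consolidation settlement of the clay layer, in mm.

Mid-depth of clay below the ground surface: z = 1.1 + 6.7/2 = 4.45 m.
Total vertical stress at mid-clay: σ_v = 17.5×1.1 + 16.8×3.35 = 75.53 kPa.
Pore pressure: u = 9.81×(4.45 − 0.98) = 34.041 kPa.
Initial effective stress: σ'_0 = σ_v − u = 75.53 − 34.041 = 41.489 kPa.
Stress increase at mid-clay by the 2:1 spreading method:
Δσ = qBL/((B+z)(L+z)) = 187×1.9×2.7/((1.9+4.45)(2.7+4.45)) = 21.129 kPa
Final effective stress: σ'_f = σ'_0 + Δσ = 41.489 + 21.129 = 62.618 kPa.
Normally consolidated clay, so the full stress increment lies on the virgin compression line:
S_c = C_c·H/(1+e₀)·log₁₀(σ'_f/σ'_0) = 0.4×6.7/(1+1.17)×log₁₀(62.618/41.489)
    = 1.235 × 0.17877 = 0.2208 m

S_c ≈ 221 mm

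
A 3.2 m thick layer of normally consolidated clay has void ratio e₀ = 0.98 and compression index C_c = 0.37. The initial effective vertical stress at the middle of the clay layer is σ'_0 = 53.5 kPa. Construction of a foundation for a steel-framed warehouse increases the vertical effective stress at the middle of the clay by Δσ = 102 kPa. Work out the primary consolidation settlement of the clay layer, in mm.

Final effective stress: σ'_f = σ'_0 + Δσ = 53.5 + 102 = 155.5 kPa.
Normally consolidated clay, so the full stress increment lies on the virgin compression line:
S_c = C_c·H/(1+e₀)·log₁₀(σ'_f/σ'_0) = 0.37×3.2/(1+0.98)×log₁₀(155.5/53.5)
    = 0.59798 × 0.46338 = 0.2771 m

S_c ≈ 277 mm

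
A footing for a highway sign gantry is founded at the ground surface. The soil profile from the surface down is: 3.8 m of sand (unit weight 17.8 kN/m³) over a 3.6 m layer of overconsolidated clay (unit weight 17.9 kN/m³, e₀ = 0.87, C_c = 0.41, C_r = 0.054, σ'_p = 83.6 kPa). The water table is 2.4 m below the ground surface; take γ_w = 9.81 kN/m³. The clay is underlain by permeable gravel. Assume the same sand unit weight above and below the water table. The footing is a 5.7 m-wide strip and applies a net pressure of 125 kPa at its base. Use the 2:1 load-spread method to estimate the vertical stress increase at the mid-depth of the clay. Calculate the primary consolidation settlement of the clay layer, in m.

Mid-depth of clay below the ground surface: z = 3.8 + 3.6/2 = 5.6 m.
Total vertical stress at mid-clay: σ_v = 17.8×3.8 + 17.9×1.8 = 99.86 kPa.
Pore pressure: u = 9.81×(5.6 − 2.4) = 31.392 kPa.
Initial effective stress: σ'_0 = σ_v − u = 99.86 − 31.392 = 68.468 kPa.
Stress increase at mid-clay by the 2:1 spreading method:
Δσ = qB/(B+z) = 125×5.7/(5.7+5.6) = 63.053 kPa
Final effective stress: σ'_f = 68.468 + 63.053 = 131.52 kPa.
σ'_f = 131.52 > σ'_p = 83.6 kPa, so the stress path crosses the preconsolidation pressure — recompression up to σ'_p, then virgin compression beyond:
S_c = H/(1+e₀)·[C_r·log₁₀(σ'_p/σ'_0) + C_c·log₁₀(σ'_f/σ'_p)]
    = 3.6/1.87 × [0.054×log₁₀(83.6/68.468) + 0.41×log₁₀(131.52/83.6)]
    = 1.9251 × [0.0046828 + 0.080682] = 0.1643 m

S_c ≈ 0.164 m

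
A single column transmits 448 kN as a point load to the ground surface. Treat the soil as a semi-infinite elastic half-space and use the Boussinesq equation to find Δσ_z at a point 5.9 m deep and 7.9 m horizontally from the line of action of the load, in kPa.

Boussinesq vertical stress below a point load on an elastic half-space:
Δσ_z = 3P/(2πz²) · [1 + (r/z)²]^(−5/2)
r/z = 7.9/5.9 = 1.339; [1+(r/z)²]^(−5/2) = 0.076713.
Δσ_z = 3×448/(2π×5.9²) × 0.076713 = 6.1449 × 0.076713 = 0.4714 kPa

Δσ_z ≈ 0.471 kPa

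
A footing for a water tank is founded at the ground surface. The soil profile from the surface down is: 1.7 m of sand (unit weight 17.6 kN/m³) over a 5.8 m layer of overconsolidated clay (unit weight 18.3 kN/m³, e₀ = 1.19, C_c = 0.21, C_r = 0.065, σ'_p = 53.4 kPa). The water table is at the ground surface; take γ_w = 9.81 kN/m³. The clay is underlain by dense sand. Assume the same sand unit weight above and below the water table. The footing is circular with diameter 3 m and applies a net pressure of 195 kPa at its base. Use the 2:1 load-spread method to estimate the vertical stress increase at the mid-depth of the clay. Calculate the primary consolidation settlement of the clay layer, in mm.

Mid-depth of clay below the ground surface: z = 1.7 + 5.8/2 = 4.6 m.
Total vertical stress at mid-clay: σ_v = 17.6×1.7 + 18.3×2.9 = 82.99 kPa.
Pore pressure: u = 9.81×(4.6 − 0) = 45.126 kPa.
Initial effective stress: σ'_0 = σ_v − u = 82.99 − 45.126 = 37.864 kPa.
Stress increase at mid-clay by the 2:1 spreading method:
Δσ ≈ qD²/(D+z)² = 195×3²/(3+4.6)² = 30.384 kPa
Final effective stress: σ'_f = 37.864 + 30.384 = 68.248 kPa.
σ'_f = 68.248 > σ'_p = 53.4 kPa, so the stress path crosses the preconsolidation pressure — recompression up to σ'_p, then virgin compression beyond:
S_c = H/(1+e₀)·[C_r·log₁₀(σ'_p/σ'_0) + C_c·log₁₀(σ'_f/σ'_p)]
    = 5.8/2.19 × [0.065×log₁₀(53.4/37.864) + 0.21×log₁₀(68.248/53.4)]
    = 2.6484 × [0.0097055 + 0.022375] = 0.08496 m

S_c ≈ 85 mm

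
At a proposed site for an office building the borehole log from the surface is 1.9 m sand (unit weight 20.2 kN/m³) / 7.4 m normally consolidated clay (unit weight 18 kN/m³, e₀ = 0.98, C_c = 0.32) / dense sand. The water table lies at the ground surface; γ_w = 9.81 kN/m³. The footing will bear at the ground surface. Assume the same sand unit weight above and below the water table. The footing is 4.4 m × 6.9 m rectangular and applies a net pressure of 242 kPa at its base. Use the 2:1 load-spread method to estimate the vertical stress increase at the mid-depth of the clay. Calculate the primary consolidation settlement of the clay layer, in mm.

Mid-depth of clay below the ground surface: z = 1.9 + 7.4/2 = 5.6 m.
Total vertical stress at mid-clay: σ_v = 20.2×1.9 + 18×3.7 = 104.98 kPa.
Pore pressure: u = 9.81×(5.6 − 0) = 54.936 kPa.
Initial effective stress: σ'_0 = σ_v − u = 104.98 − 54.936 = 50.044 kPa.
Stress increase at mid-clay by the 2:1 spreading method:
Δσ = qBL/((B+z)(L+z)) = 242×4.4×6.9/((4.4+5.6)(6.9+5.6)) = 58.777 kPa
Final effective stress: σ'_f = σ'_0 + Δσ = 50.044 + 58.777 = 108.82 kPa.
Normally consolidated clay, so the full stress increment lies on the virgin compression line:
S_c = C_c·H/(1+e₀)·log₁₀(σ'_f/σ'_0) = 0.32×7.4/(1+0.98)×log₁₀(108.82/50.044)
    = 1.196 × 0.33736 = 0.4035 m

S_c ≈ 403 mm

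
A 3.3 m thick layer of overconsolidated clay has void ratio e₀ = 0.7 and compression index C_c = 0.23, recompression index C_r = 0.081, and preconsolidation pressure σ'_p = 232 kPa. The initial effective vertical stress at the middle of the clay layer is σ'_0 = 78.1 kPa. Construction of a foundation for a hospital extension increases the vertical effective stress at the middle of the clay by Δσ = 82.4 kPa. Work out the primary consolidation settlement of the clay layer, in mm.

S_c ≈ 49.2 mm

Final effective stress: σ'_f = 78.1 + 82.4 = 160.5 kPa.
σ'_f = 160.5 ≤ σ'_p = 232 kPa, so the clay remains overconsolidated and only the recompression index applies:
S_c = C_r·H/(1+e₀)·log₁₀(σ'_f/σ'_0) = 0.081×3.3/1.7×log₁₀(160.5/78.1)
    = 0.15724 × 0.31282 = 0.04919 m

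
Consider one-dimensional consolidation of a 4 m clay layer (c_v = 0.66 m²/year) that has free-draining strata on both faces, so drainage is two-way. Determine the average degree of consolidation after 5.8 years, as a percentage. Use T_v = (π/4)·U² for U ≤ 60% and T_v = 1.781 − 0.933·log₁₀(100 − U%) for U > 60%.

Drainage path length: H_d = H/2 = 2 m (double drainage).
T_v = c_v·t/H_d² = 0.66×5.8/2² = 0.957.
T_v = 0.957 corresponds to the U > 60% branch:
U = 1 − 10^((1.781 − T_v)/0.933)/100 = 0.9236

U ≈ 92.4 %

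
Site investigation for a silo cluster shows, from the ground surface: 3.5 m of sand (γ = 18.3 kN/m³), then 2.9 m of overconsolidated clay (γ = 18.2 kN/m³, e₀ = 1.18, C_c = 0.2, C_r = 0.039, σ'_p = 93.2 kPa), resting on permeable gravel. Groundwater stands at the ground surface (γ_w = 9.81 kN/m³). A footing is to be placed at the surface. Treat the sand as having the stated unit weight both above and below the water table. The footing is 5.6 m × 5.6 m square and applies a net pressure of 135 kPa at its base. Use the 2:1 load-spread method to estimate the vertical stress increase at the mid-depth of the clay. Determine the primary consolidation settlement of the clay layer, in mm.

S_c ≈ 14.6 mm

Mid-depth of clay below the ground surface: z = 3.5 + 2.9/2 = 4.95 m.
Total vertical stress at mid-clay: σ_v = 18.3×3.5 + 18.2×1.45 = 90.44 kPa.
Pore pressure: u = 9.81×(4.95 − 0) = 48.56 kPa.
Initial effective stress: σ'_0 = σ_v − u = 90.44 − 48.56 = 41.88 kPa.
Stress increase at mid-clay by the 2:1 spreading method:
Δσ = qBL/((B+z)(L+z)) = 135×5.6×5.6/((5.6+4.95)(5.6+4.95)) = 38.037 kPa
Final effective stress: σ'_f = 41.88 + 38.037 = 79.917 kPa.
σ'_f = 79.917 ≤ σ'_p = 93.2 kPa, so the clay remains overconsolidated and only the recompression index applies:
S_c = C_r·H/(1+e₀)·log₁₀(σ'_f/σ'_0) = 0.039×2.9/2.18×log₁₀(79.917/41.88)
    = 0.051882 × 0.28063 = 0.01456 m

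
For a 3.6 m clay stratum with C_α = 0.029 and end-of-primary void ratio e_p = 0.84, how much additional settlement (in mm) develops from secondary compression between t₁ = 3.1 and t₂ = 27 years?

Secondary compression: S_s = C_α·H/(1+e_p)·log₁₀(t₂/t₁)
S_s = 0.029×3.6/(1+0.84)×log₁₀(27/3.1)
    = 0.05674 × 0.94 = 0.05333 m

S_s ≈ 53.3 mm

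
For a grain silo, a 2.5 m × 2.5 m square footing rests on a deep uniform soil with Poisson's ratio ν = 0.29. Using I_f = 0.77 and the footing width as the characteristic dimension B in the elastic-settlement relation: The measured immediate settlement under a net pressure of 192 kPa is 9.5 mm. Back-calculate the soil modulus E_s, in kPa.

E_s ≈ 35600 kPa

S_e = q·B·(1−ν²)/E_s · I_f  ⇒  E_s = q·B·(1−ν²)·I_f / S_e.
E_s = 192 × 2.5 × 0.9159 × 0.77 / 0.0095 = 35630 kPa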